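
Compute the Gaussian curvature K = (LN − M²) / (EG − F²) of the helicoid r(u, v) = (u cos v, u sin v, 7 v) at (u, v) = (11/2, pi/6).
K = -784/100489

Coefficients of the first fundamental form: E = 1, F = 0, G = u^2 + 49.
Coefficients of the second fundamental form: L = 0, M = -7/sqrt(u^2 + 49), N = 0.
Assemble K = (LN − M²)/(EG − F²) = -49/(u^2 + 49)^2. At (u, v) = (11/2, pi/6): K = -784/100489.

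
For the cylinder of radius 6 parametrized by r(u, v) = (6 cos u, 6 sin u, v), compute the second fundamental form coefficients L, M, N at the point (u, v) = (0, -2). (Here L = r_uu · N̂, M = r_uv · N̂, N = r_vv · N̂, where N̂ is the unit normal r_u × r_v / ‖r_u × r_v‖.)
L = -6;  M = 0;  N = 0

Compute the unit normal N̂(u, v) = (cos(u), sin(u), 0), and the second partials r_uu, r_uv, r_vv. Take dot products:
  L(u, v) = r_uu · N̂ = -6,
  M(u, v) = r_uv · N̂ = 0,
  N(u, v) = r_vv · N̂ = 0.
Evaluating at (u, v) = (0, -2):
  L = -6, M = 0, N = 0.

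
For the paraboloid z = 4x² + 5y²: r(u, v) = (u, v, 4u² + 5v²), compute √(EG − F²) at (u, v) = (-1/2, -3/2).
√(EG − F²)|_{(-1/2, -3/2)} = 11*sqrt(2)

E = 64*u^2 + 1, F = 80*u*v, G = 100*v^2 + 1; EG − F² = 64*u^2 + 100*v^2 + 1; √(EG − F²) = sqrt(64*u^2 + 100*v^2 + 1). At the given point: 11*sqrt(2).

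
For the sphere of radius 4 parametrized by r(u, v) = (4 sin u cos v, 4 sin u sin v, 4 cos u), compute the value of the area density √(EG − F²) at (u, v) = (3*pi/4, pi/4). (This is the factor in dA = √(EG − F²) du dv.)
√(EG − F²)|_{(3*pi/4, pi/4)} = 8*sqrt(2)

E = 16, F = 0, G = 16*sin(u)^2, so EG − F² = 256*sin(u)^2. Taking the positive square root: √(EG − F²) = 16*Abs(sin(u)). At (u, v) = (3*pi/4, pi/4): 8*sqrt(2).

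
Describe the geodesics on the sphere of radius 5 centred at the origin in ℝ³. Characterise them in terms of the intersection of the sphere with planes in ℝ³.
Geodesics on the sphere of radius 5 are great circles — circles of radius 5 obtained as the intersection of the sphere with planes through the origin (the centre of the sphere).

A curve α(t) of nonzero constant speed on the sphere of radius 5 is a geodesic iff its acceleration α̈ is everywhere normal to the surface, i.e. parallel to the radial vector α(t). Then d/dt(α × α̇) = α̇ × α̇ + α × α̈ = 0, so α × α̇ is a constant vector n ≠ 0 and α(t) · n = 0 for all t: α lies in the plane through the origin with normal n. The intersection of that plane with the sphere is a circle of radius 5 (a great circle). Conversely, a great circle traversed at constant speed has centripetal acceleration pointing at the origin, hence normal to the sphere, so every great circle is a geodesic.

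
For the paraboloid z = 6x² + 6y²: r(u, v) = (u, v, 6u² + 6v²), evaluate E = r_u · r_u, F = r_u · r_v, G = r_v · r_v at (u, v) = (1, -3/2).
E = 145;  F = -216;  G = 325

Partials: r_u = (1, 0, 12*u), r_v = (0, 1, 12*v). As functions of (u, v):
  E = r_u · r_u = 144*u^2 + 1,
  F = r_u · r_v = 144*u*v,
  G = r_v · r_v = 144*v^2 + 1.
Evaluating at (u, v) = (1, -3/2): E = 145, F = -216, G = 325.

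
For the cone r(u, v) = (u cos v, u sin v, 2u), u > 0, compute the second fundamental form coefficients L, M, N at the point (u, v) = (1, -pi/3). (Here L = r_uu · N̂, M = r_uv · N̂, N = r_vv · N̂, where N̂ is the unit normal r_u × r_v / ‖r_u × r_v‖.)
L = 0;  M = 0;  N = 2*sqrt(5)/5

Compute the unit normal N̂(u, v) = (-2*sqrt(5)*u*cos(v)/(5*Abs(u)), -2*sqrt(5)*u*sin(v)/(5*Abs(u)), sqrt(5)*u/(5*Abs(u))), and the second partials r_uu, r_uv, r_vv. Take dot products:
  L(u, v) = r_uu · N̂ = 0,
  M(u, v) = r_uv · N̂ = 0,
  N(u, v) = r_vv · N̂ = 2*sqrt(5)*u^2/(5*Abs(u)).
Evaluating at (u, v) = (1, -pi/3):
  L = 0, M = 0, N = 2*sqrt(5)/5.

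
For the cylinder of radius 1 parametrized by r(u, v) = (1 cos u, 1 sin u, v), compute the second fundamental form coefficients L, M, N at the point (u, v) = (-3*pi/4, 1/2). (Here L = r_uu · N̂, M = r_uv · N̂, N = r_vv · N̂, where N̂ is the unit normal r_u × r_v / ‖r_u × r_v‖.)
L = -1;  M = 0;  N = 0

Compute the unit normal N̂(u, v) = (cos(u), sin(u), 0), and the second partials r_uu, r_uv, r_vv. Take dot products:
  L(u, v) = r_uu · N̂ = -1,
  M(u, v) = r_uv · N̂ = 0,
  N(u, v) = r_vv · N̂ = 0.
Evaluating at (u, v) = (-3*pi/4, 1/2):
  L = -1, M = 0, N = 0.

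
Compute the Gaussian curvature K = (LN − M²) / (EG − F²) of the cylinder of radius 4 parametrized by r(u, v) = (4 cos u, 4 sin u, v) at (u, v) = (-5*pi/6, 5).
K = 0

Coefficients of the first fundamental form: E = 16, F = 0, G = 1.
Coefficients of the second fundamental form: L = -4, M = 0, N = 0.
Assemble K = (LN − M²)/(EG − F²) = 0. At (u, v) = (-5*pi/6, 5): K = 0.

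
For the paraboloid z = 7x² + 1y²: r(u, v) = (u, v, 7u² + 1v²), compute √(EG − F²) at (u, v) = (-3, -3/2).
√(EG − F²)|_{(-3, -3/2)} = sqrt(1774)

E = 196*u^2 + 1, F = 28*u*v, G = 4*v^2 + 1; EG − F² = 196*u^2 + 4*v^2 + 1; √(EG − F²) = sqrt(196*u^2 + 4*v^2 + 1). At the given point: sqrt(1774).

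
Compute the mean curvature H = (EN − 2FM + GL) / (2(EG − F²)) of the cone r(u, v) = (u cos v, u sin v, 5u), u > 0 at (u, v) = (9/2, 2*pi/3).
H = 5*sqrt(26)/234

With E = 26, F = 0, G = u^2, L = 0, M = 0, N = 5*sqrt(26)*u^2/(26*Abs(u)), assemble
  H = (EN − 2FM + GL) / (2(EG − F²)) = 5*sqrt(26)/(52*Abs(u)).
At (u, v) = (9/2, 2*pi/3): H = 5*sqrt(26)/234.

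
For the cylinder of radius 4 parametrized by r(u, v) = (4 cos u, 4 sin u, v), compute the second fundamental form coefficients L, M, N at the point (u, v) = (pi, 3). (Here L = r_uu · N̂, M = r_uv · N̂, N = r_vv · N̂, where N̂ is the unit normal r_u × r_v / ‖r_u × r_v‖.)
L = -4;  M = 0;  N = 0

Compute the unit normal N̂(u, v) = (cos(u), sin(u), 0), and the second partials r_uu, r_uv, r_vv. Take dot products:
  L(u, v) = r_uu · N̂ = -4,
  M(u, v) = r_uv · N̂ = 0,
  N(u, v) = r_vv · N̂ = 0.
Evaluating at (u, v) = (pi, 3):
  L = -4, M = 0, N = 0.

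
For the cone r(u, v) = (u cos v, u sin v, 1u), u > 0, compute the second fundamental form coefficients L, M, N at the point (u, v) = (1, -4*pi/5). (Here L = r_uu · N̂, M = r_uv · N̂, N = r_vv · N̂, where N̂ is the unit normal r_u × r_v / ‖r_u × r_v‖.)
L = 0;  M = 0;  N = sqrt(2)/2

Compute the unit normal N̂(u, v) = (-sqrt(2)*u*cos(v)/(2*Abs(u)), -sqrt(2)*u*sin(v)/(2*Abs(u)), sqrt(2)*u/(2*Abs(u))), and the second partials r_uu, r_uv, r_vv. Take dot products:
  L(u, v) = r_uu · N̂ = 0,
  M(u, v) = r_uv · N̂ = 0,
  N(u, v) = r_vv · N̂ = sqrt(2)*u^2/(2*Abs(u)).
Evaluating at (u, v) = (1, -4*pi/5):
  L = 0, M = 0, N = sqrt(2)/2.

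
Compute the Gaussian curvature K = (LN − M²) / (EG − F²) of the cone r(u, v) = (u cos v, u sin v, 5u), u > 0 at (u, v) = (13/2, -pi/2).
K = 0

Coefficients of the first fundamental form: E = 26, F = 0, G = u^2.
Coefficients of the second fundamental form: L = 0, M = 0, N = 5*sqrt(26)*u^2/(26*Abs(u)).
Assemble K = (LN − M²)/(EG − F²) = 0. At (u, v) = (13/2, -pi/2): K = 0.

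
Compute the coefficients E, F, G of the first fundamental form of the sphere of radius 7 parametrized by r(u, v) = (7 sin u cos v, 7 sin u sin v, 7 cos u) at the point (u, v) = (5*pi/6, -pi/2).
E = 49;  F = 0;  G = 49/4

Partials: r_u = (7*cos(u)*cos(v), 7*sin(v)*cos(u), -7*sin(u)), r_v = (-7*sin(u)*sin(v), 7*sin(u)*cos(v), 0). As functions of (u, v):
  E = r_u · r_u = 49,
  F = r_u · r_v = 0,
  G = r_v · r_v = 49*sin(u)^2.
Evaluating at (u, v) = (5*pi/6, -pi/2): E = 49, F = 0, G = 49/4.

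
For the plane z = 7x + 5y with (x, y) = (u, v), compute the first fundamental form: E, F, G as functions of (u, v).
E = 50;  F = 35;  G = 26

Compute partials: r_u = (1, 0, 7), r_v = (0, 1, 5). Then
  E = r_u · r_u = 50,
  F = r_u · r_v = 35,
  G = r_v · r_v = 26.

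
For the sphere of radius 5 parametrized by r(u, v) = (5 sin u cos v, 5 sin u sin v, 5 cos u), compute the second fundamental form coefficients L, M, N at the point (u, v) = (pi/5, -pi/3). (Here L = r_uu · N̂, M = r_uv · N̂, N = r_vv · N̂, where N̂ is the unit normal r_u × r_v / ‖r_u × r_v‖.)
L = -5;  M = 0;  N = -25/8 + 5*sqrt(5)/8

Compute the unit normal N̂(u, v) = (sin(u)^2*cos(v)/Abs(sin(u)), sin(u)^2*sin(v)/Abs(sin(u)), sin(2*u)/(2*Abs(sin(u)))), and the second partials r_uu, r_uv, r_vv. Take dot products:
  L(u, v) = r_uu · N̂ = -5*sin(u)/Abs(sin(u)),
  M(u, v) = r_uv · N̂ = 0,
  N(u, v) = r_vv · N̂ = -5*sin(u)^3/Abs(sin(u)).
Evaluating at (u, v) = (pi/5, -pi/3):
  L = -5, M = 0, N = -25/8 + 5*sqrt(5)/8.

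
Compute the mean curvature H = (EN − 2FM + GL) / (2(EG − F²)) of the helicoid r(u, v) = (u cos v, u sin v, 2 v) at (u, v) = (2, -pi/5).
H = 0

With E = 1, F = 0, G = u^2 + 4, L = 0, M = -2/sqrt(u^2 + 4), N = 0, assemble
  H = (EN − 2FM + GL) / (2(EG − F²)) = 0.
At (u, v) = (2, -pi/5): H = 0.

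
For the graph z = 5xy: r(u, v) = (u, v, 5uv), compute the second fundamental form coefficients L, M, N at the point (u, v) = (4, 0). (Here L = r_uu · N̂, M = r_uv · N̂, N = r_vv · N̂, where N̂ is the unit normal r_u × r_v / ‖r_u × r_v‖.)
L = 0;  M = 5*sqrt(401)/401;  N = 0

Compute the unit normal N̂(u, v) = (-5*v/sqrt(25*u^2 + 25*v^2 + 1), -5*u/sqrt(25*u^2 + 25*v^2 + 1), 1/sqrt(25*u^2 + 25*v^2 + 1)), and the second partials r_uu, r_uv, r_vv. Take dot products:
  L(u, v) = r_uu · N̂ = 0,
  M(u, v) = r_uv · N̂ = 5/sqrt(25*u^2 + 25*v^2 + 1),
  N(u, v) = r_vv · N̂ = 0.
Evaluating at (u, v) = (4, 0):
  L = 0, M = 5*sqrt(401)/401, N = 0.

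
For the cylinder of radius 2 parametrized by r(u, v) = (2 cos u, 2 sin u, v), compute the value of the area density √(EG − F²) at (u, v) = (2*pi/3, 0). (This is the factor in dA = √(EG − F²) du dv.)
√(EG − F²)|_{(2*pi/3, 0)} = 2

E = 4, F = 0, G = 1, so EG − F² = 4. Taking the positive square root: √(EG − F²) = 2. At (u, v) = (2*pi/3, 0): 2.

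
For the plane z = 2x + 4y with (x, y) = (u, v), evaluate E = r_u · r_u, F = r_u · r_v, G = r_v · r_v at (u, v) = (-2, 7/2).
E = 5;  F = 8;  G = 17

Partials: r_u = (1, 0, 2), r_v = (0, 1, 4). As functions of (u, v):
  E = r_u · r_u = 5,
  F = r_u · r_v = 8,
  G = r_v · r_v = 17.
Evaluating at (u, v) = (-2, 7/2): E = 5, F = 8, G = 17.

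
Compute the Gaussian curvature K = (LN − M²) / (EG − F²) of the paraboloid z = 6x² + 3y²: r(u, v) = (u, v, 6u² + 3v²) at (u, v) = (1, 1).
K = 72/32761

Coefficients of the first fundamental form: E = 144*u^2 + 1, F = 72*u*v, G = 36*v^2 + 1.
Coefficients of the second fundamental form: L = 12/sqrt(144*u^2 + 36*v^2 + 1), M = 0, N = 6/sqrt(144*u^2 + 36*v^2 + 1).
Assemble K = (LN − M²)/(EG − F²) = 72/(20736*u^4 + 10368*u^2*v^2 + 288*u^2 + 1296*v^4 + 72*v^2 + 1). At (u, v) = (1, 1): K = 72/32761.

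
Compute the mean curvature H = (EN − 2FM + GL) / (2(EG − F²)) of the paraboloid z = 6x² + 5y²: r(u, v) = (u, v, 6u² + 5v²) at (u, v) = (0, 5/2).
H = 3761*sqrt(626)/391876

With E = 144*u^2 + 1, F = 120*u*v, G = 100*v^2 + 1, L = 12/sqrt(144*u^2 + 100*v^2 + 1), M = 0, N = 10/sqrt(144*u^2 + 100*v^2 + 1), assemble
  H = (EN − 2FM + GL) / (2(EG − F²)) = (720*u^2 + 600*v^2 + 11)/(144*u^2 + 100*v^2 + 1)^(3/2).
At (u, v) = (0, 5/2): H = 3761*sqrt(626)/391876.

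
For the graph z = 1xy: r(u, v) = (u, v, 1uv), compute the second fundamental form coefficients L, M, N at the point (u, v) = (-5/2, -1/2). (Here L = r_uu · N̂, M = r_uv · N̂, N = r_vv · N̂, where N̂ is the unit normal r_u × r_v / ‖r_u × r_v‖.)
L = 0;  M = sqrt(30)/15;  N = 0

Compute the unit normal N̂(u, v) = (-v/sqrt(u^2 + v^2 + 1), -u/sqrt(u^2 + v^2 + 1), 1/sqrt(u^2 + v^2 + 1)), and the second partials r_uu, r_uv, r_vv. Take dot products:
  L(u, v) = r_uu · N̂ = 0,
  M(u, v) = r_uv · N̂ = 1/sqrt(u^2 + v^2 + 1),
  N(u, v) = r_vv · N̂ = 0.
Evaluating at (u, v) = (-5/2, -1/2):
  L = 0, M = sqrt(30)/15, N = 0.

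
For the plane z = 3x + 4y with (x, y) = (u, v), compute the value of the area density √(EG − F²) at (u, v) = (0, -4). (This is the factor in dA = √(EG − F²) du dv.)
√(EG − F²)|_{(0, -4)} = sqrt(26)

E = 10, F = 12, G = 17, so EG − F² = 26. Taking the positive square root: √(EG − F²) = sqrt(26). At (u, v) = (0, -4): sqrt(26).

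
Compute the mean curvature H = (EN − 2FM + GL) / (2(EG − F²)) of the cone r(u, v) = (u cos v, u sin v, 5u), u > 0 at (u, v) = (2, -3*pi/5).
H = 5*sqrt(26)/104

With E = 26, F = 0, G = u^2, L = 0, M = 0, N = 5*sqrt(26)*u^2/(26*Abs(u)), assemble
  H = (EN − 2FM + GL) / (2(EG − F²)) = 5*sqrt(26)/(52*Abs(u)).
At (u, v) = (2, -3*pi/5): H = 5*sqrt(26)/104.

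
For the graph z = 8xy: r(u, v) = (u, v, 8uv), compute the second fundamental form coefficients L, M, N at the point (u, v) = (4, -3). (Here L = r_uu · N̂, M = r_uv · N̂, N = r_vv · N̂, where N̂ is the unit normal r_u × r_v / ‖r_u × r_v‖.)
L = 0;  M = 8*sqrt(1601)/1601;  N = 0

Compute the unit normal N̂(u, v) = (-8*v/sqrt(64*u^2 + 64*v^2 + 1), -8*u/sqrt(64*u^2 + 64*v^2 + 1), 1/sqrt(64*u^2 + 64*v^2 + 1)), and the second partials r_uu, r_uv, r_vv. Take dot products:
  L(u, v) = r_uu · N̂ = 0,
  M(u, v) = r_uv · N̂ = 8/sqrt(64*u^2 + 64*v^2 + 1),
  N(u, v) = r_vv · N̂ = 0.
Evaluating at (u, v) = (4, -3):
  L = 0, M = 8*sqrt(1601)/1601, N = 0.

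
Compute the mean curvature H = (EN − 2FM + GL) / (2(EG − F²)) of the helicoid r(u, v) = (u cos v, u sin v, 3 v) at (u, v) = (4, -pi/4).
H = 0

With E = 1, F = 0, G = u^2 + 9, L = 0, M = -3/sqrt(u^2 + 9), N = 0, assemble
  H = (EN − 2FM + GL) / (2(EG − F²)) = 0.
At (u, v) = (4, -pi/4): H = 0.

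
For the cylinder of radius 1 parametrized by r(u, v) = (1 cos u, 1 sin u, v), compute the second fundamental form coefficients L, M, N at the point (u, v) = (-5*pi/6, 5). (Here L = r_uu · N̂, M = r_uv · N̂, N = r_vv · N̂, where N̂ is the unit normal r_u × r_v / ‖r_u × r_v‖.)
L = -1;  M = 0;  N = 0

Compute the unit normal N̂(u, v) = (cos(u), sin(u), 0), and the second partials r_uu, r_uv, r_vv. Take dot products:
  L(u, v) = r_uu · N̂ = -1,
  M(u, v) = r_uv · N̂ = 0,
  N(u, v) = r_vv · N̂ = 0.
Evaluating at (u, v) = (-5*pi/6, 5):
  L = -1, M = 0, N = 0.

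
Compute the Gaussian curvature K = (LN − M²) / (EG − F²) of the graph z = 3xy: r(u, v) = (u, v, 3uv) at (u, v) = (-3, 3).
K = -9/26569

Coefficients of the first fundamental form: E = 9*v^2 + 1, F = 9*u*v, G = 9*u^2 + 1.
Coefficients of the second fundamental form: L = 0, M = 3/sqrt(9*u^2 + 9*v^2 + 1), N = 0.
Assemble K = (LN − M²)/(EG − F²) = -9/(81*u^4 + 162*u^2*v^2 + 18*u^2 + 81*v^4 + 18*v^2 + 1). At (u, v) = (-3, 3): K = -9/26569.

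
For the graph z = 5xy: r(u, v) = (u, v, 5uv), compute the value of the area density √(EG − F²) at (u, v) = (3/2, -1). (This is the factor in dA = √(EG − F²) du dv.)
√(EG − F²)|_{(3/2, -1)} = sqrt(329)/2

E = 25*v^2 + 1, F = 25*u*v, G = 25*u^2 + 1, so EG − F² = 25*u^2 + 25*v^2 + 1. Taking the positive square root: √(EG − F²) = sqrt(25*u^2 + 25*v^2 + 1). At (u, v) = (3/2, -1): sqrt(329)/2.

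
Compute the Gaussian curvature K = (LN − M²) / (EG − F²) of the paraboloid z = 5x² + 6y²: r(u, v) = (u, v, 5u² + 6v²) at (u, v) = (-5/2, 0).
K = 30/97969

Coefficients of the first fundamental form: E = 100*u^2 + 1, F = 120*u*v, G = 144*v^2 + 1.
Coefficients of the second fundamental form: L = 10/sqrt(100*u^2 + 144*v^2 + 1), M = 0, N = 12/sqrt(100*u^2 + 144*v^2 + 1).
Assemble K = (LN − M²)/(EG − F²) = 120/(10000*u^4 + 28800*u^2*v^2 + 200*u^2 + 20736*v^4 + 288*v^2 + 1). At (u, v) = (-5/2, 0): K = 30/97969.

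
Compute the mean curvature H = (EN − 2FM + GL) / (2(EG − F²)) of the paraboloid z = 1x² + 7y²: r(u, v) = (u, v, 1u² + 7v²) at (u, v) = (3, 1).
H = 456*sqrt(233)/54289

With E = 4*u^2 + 1, F = 28*u*v, G = 196*v^2 + 1, L = 2/sqrt(4*u^2 + 196*v^2 + 1), M = 0, N = 14/sqrt(4*u^2 + 196*v^2 + 1), assemble
  H = (EN − 2FM + GL) / (2(EG − F²)) = 4*(7*u^2 + 49*v^2 + 2)/(4*u^2 + 196*v^2 + 1)^(3/2).
At (u, v) = (3, 1): H = 456*sqrt(233)/54289.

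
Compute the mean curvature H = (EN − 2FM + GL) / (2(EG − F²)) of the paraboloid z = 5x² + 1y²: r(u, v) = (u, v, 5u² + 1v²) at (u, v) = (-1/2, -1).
H = 17*sqrt(30)/300

With E = 100*u^2 + 1, F = 20*u*v, G = 4*v^2 + 1, L = 10/sqrt(100*u^2 + 4*v^2 + 1), M = 0, N = 2/sqrt(100*u^2 + 4*v^2 + 1), assemble
  H = (EN − 2FM + GL) / (2(EG − F²)) = 2*(50*u^2 + 10*v^2 + 3)/(100*u^2 + 4*v^2 + 1)^(3/2).
At (u, v) = (-1/2, -1): H = 17*sqrt(30)/300.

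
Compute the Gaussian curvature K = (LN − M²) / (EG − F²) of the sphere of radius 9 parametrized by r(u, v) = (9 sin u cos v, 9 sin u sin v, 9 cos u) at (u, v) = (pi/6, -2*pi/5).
K = 1/81

Coefficients of the first fundamental form: E = 81, F = 0, G = 81*sin(u)^2.
Coefficients of the second fundamental form: L = -9*sin(u)/Abs(sin(u)), M = 0, N = -9*sin(u)^3/Abs(sin(u)).
Assemble K = (LN − M²)/(EG − F²) = 1/81. At (u, v) = (pi/6, -2*pi/5): K = 1/81.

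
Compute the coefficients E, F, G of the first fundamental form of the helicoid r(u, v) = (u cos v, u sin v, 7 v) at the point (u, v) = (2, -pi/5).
E = 1;  F = 0;  G = 53

Partials: r_u = (cos(v), sin(v), 0), r_v = (-u*sin(v), u*cos(v), 7). As functions of (u, v):
  E = r_u · r_u = 1,
  F = r_u · r_v = 0,
  G = r_v · r_v = u^2 + 49.
Evaluating at (u, v) = (2, -pi/5): E = 1, F = 0, G = 53.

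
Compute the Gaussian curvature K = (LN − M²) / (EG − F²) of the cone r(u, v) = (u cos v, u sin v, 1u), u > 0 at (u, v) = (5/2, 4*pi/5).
K = 0

Coefficients of the first fundamental form: E = 2, F = 0, G = u^2.
Coefficients of the second fundamental form: L = 0, M = 0, N = sqrt(2)*u^2/(2*Abs(u)).
Assemble K = (LN − M²)/(EG − F²) = 0. At (u, v) = (5/2, 4*pi/5): K = 0.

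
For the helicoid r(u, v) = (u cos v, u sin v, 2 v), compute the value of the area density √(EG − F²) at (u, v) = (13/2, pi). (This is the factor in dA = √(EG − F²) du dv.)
√(EG − F²)|_{(13/2, pi)} = sqrt(185)/2

E = 1, F = 0, G = u^2 + 4, so EG − F² = u^2 + 4. Taking the positive square root: √(EG − F²) = sqrt(u^2 + 4). At (u, v) = (13/2, pi): sqrt(185)/2.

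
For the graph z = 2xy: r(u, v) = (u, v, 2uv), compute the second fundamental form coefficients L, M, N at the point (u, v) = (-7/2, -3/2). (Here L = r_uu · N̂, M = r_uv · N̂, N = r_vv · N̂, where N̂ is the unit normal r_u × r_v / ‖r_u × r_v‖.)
L = 0;  M = 2*sqrt(59)/59;  N = 0

Compute the unit normal N̂(u, v) = (-2*v/sqrt(4*u^2 + 4*v^2 + 1), -2*u/sqrt(4*u^2 + 4*v^2 + 1), 1/sqrt(4*u^2 + 4*v^2 + 1)), and the second partials r_uu, r_uv, r_vv. Take dot products:
  L(u, v) = r_uu · N̂ = 0,
  M(u, v) = r_uv · N̂ = 2/sqrt(4*u^2 + 4*v^2 + 1),
  N(u, v) = r_vv · N̂ = 0.
Evaluating at (u, v) = (-7/2, -3/2):
  L = 0, M = 2*sqrt(59)/59, N = 0.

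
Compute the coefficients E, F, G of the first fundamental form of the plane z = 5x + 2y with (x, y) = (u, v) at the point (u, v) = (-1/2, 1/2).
E = 26;  F = 10;  G = 5

Partials: r_u = (1, 0, 5), r_v = (0, 1, 2). As functions of (u, v):
  E = r_u · r_u = 26,
  F = r_u · r_v = 10,
  G = r_v · r_v = 5.
Evaluating at (u, v) = (-1/2, 1/2): E = 26, F = 10, G = 5.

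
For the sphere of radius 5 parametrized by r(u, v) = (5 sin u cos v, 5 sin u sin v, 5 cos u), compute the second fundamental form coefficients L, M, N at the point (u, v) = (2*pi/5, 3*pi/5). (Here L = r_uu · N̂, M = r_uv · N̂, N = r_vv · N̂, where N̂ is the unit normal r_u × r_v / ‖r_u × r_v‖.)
L = -5;  M = 0;  N = -25/8 - 5*sqrt(5)/8

Compute the unit normal N̂(u, v) = (sin(u)^2*cos(v)/Abs(sin(u)), sin(u)^2*sin(v)/Abs(sin(u)), sin(2*u)/(2*Abs(sin(u)))), and the second partials r_uu, r_uv, r_vv. Take dot products:
  L(u, v) = r_uu · N̂ = -5*sin(u)/Abs(sin(u)),
  M(u, v) = r_uv · N̂ = 0,
  N(u, v) = r_vv · N̂ = -5*sin(u)^3/Abs(sin(u)).
Evaluating at (u, v) = (2*pi/5, 3*pi/5):
  L = -5, M = 0, N = -25/8 - 5*sqrt(5)/8.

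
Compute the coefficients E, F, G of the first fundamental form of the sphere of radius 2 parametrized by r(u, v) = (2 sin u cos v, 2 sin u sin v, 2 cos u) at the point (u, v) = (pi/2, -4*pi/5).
E = 4;  F = 0;  G = 4

Partials: r_u = (2*cos(u)*cos(v), 2*sin(v)*cos(u), -2*sin(u)), r_v = (-2*sin(u)*sin(v), 2*sin(u)*cos(v), 0). As functions of (u, v):
  E = r_u · r_u = 4,
  F = r_u · r_v = 0,
  G = r_v · r_v = 4*sin(u)^2.
Evaluating at (u, v) = (pi/2, -4*pi/5): E = 4, F = 0, G = 4.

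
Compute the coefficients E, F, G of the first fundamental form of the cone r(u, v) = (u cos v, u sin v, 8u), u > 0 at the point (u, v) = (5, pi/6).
E = 65;  F = 0;  G = 25

Partials: r_u = (cos(v), sin(v), 8), r_v = (-u*sin(v), u*cos(v), 0). As functions of (u, v):
  E = r_u · r_u = 65,
  F = r_u · r_v = 0,
  G = r_v · r_v = u^2.
Evaluating at (u, v) = (5, pi/6): E = 65, F = 0, G = 25.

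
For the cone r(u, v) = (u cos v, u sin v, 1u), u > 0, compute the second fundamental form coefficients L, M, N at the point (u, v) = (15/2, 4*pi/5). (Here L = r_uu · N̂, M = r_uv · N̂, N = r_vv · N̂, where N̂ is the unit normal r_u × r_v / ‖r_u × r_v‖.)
L = 0;  M = 0;  N = 15*sqrt(2)/4

Compute the unit normal N̂(u, v) = (-sqrt(2)*u*cos(v)/(2*Abs(u)), -sqrt(2)*u*sin(v)/(2*Abs(u)), sqrt(2)*u/(2*Abs(u))), and the second partials r_uu, r_uv, r_vv. Take dot products:
  L(u, v) = r_uu · N̂ = 0,
  M(u, v) = r_uv · N̂ = 0,
  N(u, v) = r_vv · N̂ = sqrt(2)*u^2/(2*Abs(u)).
Evaluating at (u, v) = (15/2, 4*pi/5):
  L = 0, M = 0, N = 15*sqrt(2)/4.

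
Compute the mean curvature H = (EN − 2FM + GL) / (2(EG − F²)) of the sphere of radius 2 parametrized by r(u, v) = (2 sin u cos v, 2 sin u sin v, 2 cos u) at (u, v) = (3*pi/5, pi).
H = -1/2

With E = 4, F = 0, G = 4*sin(u)^2, L = -2*sin(u)/Abs(sin(u)), M = 0, N = -2*sin(u)^3/Abs(sin(u)), assemble
  H = (EN − 2FM + GL) / (2(EG − F²)) = -sin(u)/(2*Abs(sin(u))).
At (u, v) = (3*pi/5, pi): H = -1/2.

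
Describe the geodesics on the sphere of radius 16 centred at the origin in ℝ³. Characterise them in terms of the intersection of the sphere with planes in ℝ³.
Geodesics on the sphere of radius 16 are great circles — circles of radius 16 obtained as the intersection of the sphere with planes through the origin (the centre of the sphere).

A curve α(t) of nonzero constant speed on the sphere of radius 16 is a geodesic iff its acceleration α̈ is everywhere normal to the surface, i.e. parallel to the radial vector α(t). Then d/dt(α × α̇) = α̇ × α̇ + α × α̈ = 0, so α × α̇ is a constant vector n ≠ 0 and α(t) · n = 0 for all t: α lies in the plane through the origin with normal n. The intersection of that plane with the sphere is a circle of radius 16 (a great circle). Conversely, a great circle traversed at constant speed has centripetal acceleration pointing at the origin, hence normal to the sphere, so every great circle is a geodesic.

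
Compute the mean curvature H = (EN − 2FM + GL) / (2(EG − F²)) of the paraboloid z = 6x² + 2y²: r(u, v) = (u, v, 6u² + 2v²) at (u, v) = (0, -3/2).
H = 224*sqrt(37)/1369

With E = 144*u^2 + 1, F = 48*u*v, G = 16*v^2 + 1, L = 12/sqrt(144*u^2 + 16*v^2 + 1), M = 0, N = 4/sqrt(144*u^2 + 16*v^2 + 1), assemble
  H = (EN − 2FM + GL) / (2(EG − F²)) = 8*(36*u^2 + 12*v^2 + 1)/(144*u^2 + 16*v^2 + 1)^(3/2).
At (u, v) = (0, -3/2): H = 224*sqrt(37)/1369.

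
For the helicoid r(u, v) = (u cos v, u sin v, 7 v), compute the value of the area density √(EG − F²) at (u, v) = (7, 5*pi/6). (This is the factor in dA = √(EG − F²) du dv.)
√(EG − F²)|_{(7, 5*pi/6)} = 7*sqrt(2)

E = 1, F = 0, G = u^2 + 49, so EG − F² = u^2 + 49. Taking the positive square root: √(EG − F²) = sqrt(u^2 + 49). At (u, v) = (7, 5*pi/6): 7*sqrt(2).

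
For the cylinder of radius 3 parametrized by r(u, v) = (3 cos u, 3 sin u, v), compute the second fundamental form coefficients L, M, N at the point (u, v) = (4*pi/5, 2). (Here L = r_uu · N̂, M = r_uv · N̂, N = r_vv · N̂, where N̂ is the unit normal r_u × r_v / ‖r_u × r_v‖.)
L = -3;  M = 0;  N = 0

Compute the unit normal N̂(u, v) = (cos(u), sin(u), 0), and the second partials r_uu, r_uv, r_vv. Take dot products:
  L(u, v) = r_uu · N̂ = -3,
  M(u, v) = r_uv · N̂ = 0,
  N(u, v) = r_vv · N̂ = 0.
Evaluating at (u, v) = (4*pi/5, 2):
  L = -3, M = 0, N = 0.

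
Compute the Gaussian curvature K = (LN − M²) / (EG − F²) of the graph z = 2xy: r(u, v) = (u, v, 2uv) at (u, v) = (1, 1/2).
K = -1/9

Coefficients of the first fundamental form: E = 4*v^2 + 1, F = 4*u*v, G = 4*u^2 + 1.
Coefficients of the second fundamental form: L = 0, M = 2/sqrt(4*u^2 + 4*v^2 + 1), N = 0.
Assemble K = (LN − M²)/(EG − F²) = -4/(16*u^4 + 32*u^2*v^2 + 8*u^2 + 16*v^4 + 8*v^2 + 1). At (u, v) = (1, 1/2): K = -1/9.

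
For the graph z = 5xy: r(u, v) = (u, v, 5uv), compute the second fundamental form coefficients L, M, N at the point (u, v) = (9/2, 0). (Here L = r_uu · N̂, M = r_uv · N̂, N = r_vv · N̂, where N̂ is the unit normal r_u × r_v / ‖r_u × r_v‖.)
L = 0;  M = 10*sqrt(2029)/2029;  N = 0

Compute the unit normal N̂(u, v) = (-5*v/sqrt(25*u^2 + 25*v^2 + 1), -5*u/sqrt(25*u^2 + 25*v^2 + 1), 1/sqrt(25*u^2 + 25*v^2 + 1)), and the second partials r_uu, r_uv, r_vv. Take dot products:
  L(u, v) = r_uu · N̂ = 0,
  M(u, v) = r_uv · N̂ = 5/sqrt(25*u^2 + 25*v^2 + 1),
  N(u, v) = r_vv · N̂ = 0.
Evaluating at (u, v) = (9/2, 0):
  L = 0, M = 10*sqrt(2029)/2029, N = 0.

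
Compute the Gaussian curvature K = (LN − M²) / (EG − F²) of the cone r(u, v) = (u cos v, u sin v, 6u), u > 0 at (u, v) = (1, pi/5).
K = 0

Coefficients of the first fundamental form: E = 37, F = 0, G = u^2.
Coefficients of the second fundamental form: L = 0, M = 0, N = 6*sqrt(37)*u^2/(37*Abs(u)).
Assemble K = (LN − M²)/(EG − F²) = 0. At (u, v) = (1, pi/5): K = 0.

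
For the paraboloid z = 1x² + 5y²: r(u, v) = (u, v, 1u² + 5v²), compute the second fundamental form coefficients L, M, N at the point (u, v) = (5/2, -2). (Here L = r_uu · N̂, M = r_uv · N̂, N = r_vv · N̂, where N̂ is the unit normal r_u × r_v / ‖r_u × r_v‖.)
L = sqrt(426)/213;  M = 0;  N = 5*sqrt(426)/213

Compute the unit normal N̂(u, v) = (-2*u/sqrt(4*u^2 + 100*v^2 + 1), -10*v/sqrt(4*u^2 + 100*v^2 + 1), 1/sqrt(4*u^2 + 100*v^2 + 1)), and the second partials r_uu, r_uv, r_vv. Take dot products:
  L(u, v) = r_uu · N̂ = 2/sqrt(4*u^2 + 100*v^2 + 1),
  M(u, v) = r_uv · N̂ = 0,
  N(u, v) = r_vv · N̂ = 10/sqrt(4*u^2 + 100*v^2 + 1).
Evaluating at (u, v) = (5/2, -2):
  L = sqrt(426)/213, M = 0, N = 5*sqrt(426)/213.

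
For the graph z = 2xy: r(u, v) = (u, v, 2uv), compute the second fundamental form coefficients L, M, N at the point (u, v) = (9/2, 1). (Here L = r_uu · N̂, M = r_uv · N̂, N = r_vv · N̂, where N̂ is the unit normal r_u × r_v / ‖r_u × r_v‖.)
L = 0;  M = sqrt(86)/43;  N = 0

Compute the unit normal N̂(u, v) = (-2*v/sqrt(4*u^2 + 4*v^2 + 1), -2*u/sqrt(4*u^2 + 4*v^2 + 1), 1/sqrt(4*u^2 + 4*v^2 + 1)), and the second partials r_uu, r_uv, r_vv. Take dot products:
  L(u, v) = r_uu · N̂ = 0,
  M(u, v) = r_uv · N̂ = 2/sqrt(4*u^2 + 4*v^2 + 1),
  N(u, v) = r_vv · N̂ = 0.
Evaluating at (u, v) = (9/2, 1):
  L = 0, M = sqrt(86)/43, N = 0.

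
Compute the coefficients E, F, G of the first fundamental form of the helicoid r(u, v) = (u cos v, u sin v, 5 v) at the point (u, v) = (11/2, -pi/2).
E = 1;  F = 0;  G = 221/4

Partials: r_u = (cos(v), sin(v), 0), r_v = (-u*sin(v), u*cos(v), 5). As functions of (u, v):
  E = r_u · r_u = 1,
  F = r_u · r_v = 0,
  G = r_v · r_v = u^2 + 25.
Evaluating at (u, v) = (11/2, -pi/2): E = 1, F = 0, G = 221/4.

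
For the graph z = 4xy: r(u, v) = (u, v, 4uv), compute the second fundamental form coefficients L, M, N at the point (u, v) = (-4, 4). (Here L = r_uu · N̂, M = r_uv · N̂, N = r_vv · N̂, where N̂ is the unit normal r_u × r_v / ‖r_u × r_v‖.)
L = 0;  M = 4*sqrt(57)/171;  N = 0

Compute the unit normal N̂(u, v) = (-4*v/sqrt(16*u^2 + 16*v^2 + 1), -4*u/sqrt(16*u^2 + 16*v^2 + 1), 1/sqrt(16*u^2 + 16*v^2 + 1)), and the second partials r_uu, r_uv, r_vv. Take dot products:
  L(u, v) = r_uu · N̂ = 0,
  M(u, v) = r_uv · N̂ = 4/sqrt(16*u^2 + 16*v^2 + 1),
  N(u, v) = r_vv · N̂ = 0.
Evaluating at (u, v) = (-4, 4):
  L = 0, M = 4*sqrt(57)/171, N = 0.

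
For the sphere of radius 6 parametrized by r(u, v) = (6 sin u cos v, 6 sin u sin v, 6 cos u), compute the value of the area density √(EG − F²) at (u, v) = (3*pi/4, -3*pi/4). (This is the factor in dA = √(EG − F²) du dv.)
√(EG − F²)|_{(3*pi/4, -3*pi/4)} = 18*sqrt(2)

E = 36, F = 0, G = 36*sin(u)^2, so EG − F² = 1296*sin(u)^2. Taking the positive square root: √(EG − F²) = 36*Abs(sin(u)). At (u, v) = (3*pi/4, -3*pi/4): 18*sqrt(2).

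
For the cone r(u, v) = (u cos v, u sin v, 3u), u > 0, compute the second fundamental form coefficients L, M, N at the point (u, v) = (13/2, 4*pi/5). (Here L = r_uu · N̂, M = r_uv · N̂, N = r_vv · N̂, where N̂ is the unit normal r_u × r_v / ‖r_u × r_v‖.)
L = 0;  M = 0;  N = 39*sqrt(10)/20

Compute the unit normal N̂(u, v) = (-3*sqrt(10)*u*cos(v)/(10*Abs(u)), -3*sqrt(10)*u*sin(v)/(10*Abs(u)), sqrt(10)*u/(10*Abs(u))), and the second partials r_uu, r_uv, r_vv. Take dot products:
  L(u, v) = r_uu · N̂ = 0,
  M(u, v) = r_uv · N̂ = 0,
  N(u, v) = r_vv · N̂ = 3*sqrt(10)*u^2/(10*Abs(u)).
Evaluating at (u, v) = (13/2, 4*pi/5):
  L = 0, M = 0, N = 39*sqrt(10)/20.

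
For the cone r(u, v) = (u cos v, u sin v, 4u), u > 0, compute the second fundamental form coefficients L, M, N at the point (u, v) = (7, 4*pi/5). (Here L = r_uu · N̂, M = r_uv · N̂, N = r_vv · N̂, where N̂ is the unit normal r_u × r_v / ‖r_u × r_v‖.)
L = 0;  M = 0;  N = 28*sqrt(17)/17

Compute the unit normal N̂(u, v) = (-4*sqrt(17)*u*cos(v)/(17*Abs(u)), -4*sqrt(17)*u*sin(v)/(17*Abs(u)), sqrt(17)*u/(17*Abs(u))), and the second partials r_uu, r_uv, r_vv. Take dot products:
  L(u, v) = r_uu · N̂ = 0,
  M(u, v) = r_uv · N̂ = 0,
  N(u, v) = r_vv · N̂ = 4*sqrt(17)*u^2/(17*Abs(u)).
Evaluating at (u, v) = (7, 4*pi/5):
  L = 0, M = 0, N = 28*sqrt(17)/17.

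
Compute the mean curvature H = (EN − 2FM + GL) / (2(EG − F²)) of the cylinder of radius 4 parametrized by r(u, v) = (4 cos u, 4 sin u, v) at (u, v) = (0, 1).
H = -1/8

With E = 16, F = 0, G = 1, L = -4, M = 0, N = 0, assemble
  H = (EN − 2FM + GL) / (2(EG − F²)) = -1/8.
At (u, v) = (0, 1): H = -1/8.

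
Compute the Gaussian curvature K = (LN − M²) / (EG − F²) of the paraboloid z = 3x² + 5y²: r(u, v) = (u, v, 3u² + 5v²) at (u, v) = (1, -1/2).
K = 15/961

Coefficients of the first fundamental form: E = 36*u^2 + 1, F = 60*u*v, G = 100*v^2 + 1.
Coefficients of the second fundamental form: L = 6/sqrt(36*u^2 + 100*v^2 + 1), M = 0, N = 10/sqrt(36*u^2 + 100*v^2 + 1).
Assemble K = (LN − M²)/(EG − F²) = 60/(1296*u^4 + 7200*u^2*v^2 + 72*u^2 + 10000*v^4 + 200*v^2 + 1). At (u, v) = (1, -1/2): K = 15/961.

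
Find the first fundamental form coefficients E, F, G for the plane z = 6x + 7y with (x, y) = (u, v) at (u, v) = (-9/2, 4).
E = 37;  F = 42;  G = 50

Partials: r_u = (1, 0, 6), r_v = (0, 1, 7). As functions of (u, v):
  E = r_u · r_u = 37,
  F = r_u · r_v = 42,
  G = r_v · r_v = 50.
Evaluating at (u, v) = (-9/2, 4): E = 37, F = 42, G = 50.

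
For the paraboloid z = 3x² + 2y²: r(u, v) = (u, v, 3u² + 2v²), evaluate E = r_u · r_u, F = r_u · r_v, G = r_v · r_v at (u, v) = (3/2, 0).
E = 82;  F = 0;  G = 1

Partials: r_u = (1, 0, 6*u), r_v = (0, 1, 4*v). As functions of (u, v):
  E = r_u · r_u = 36*u^2 + 1,
  F = r_u · r_v = 24*u*v,
  G = r_v · r_v = 16*v^2 + 1.
Evaluating at (u, v) = (3/2, 0): E = 82, F = 0, G = 1.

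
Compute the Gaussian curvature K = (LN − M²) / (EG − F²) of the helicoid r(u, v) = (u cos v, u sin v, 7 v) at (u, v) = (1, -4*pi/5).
K = -49/2500

Coefficients of the first fundamental form: E = 1, F = 0, G = u^2 + 49.
Coefficients of the second fundamental form: L = 0, M = -7/sqrt(u^2 + 49), N = 0.
Assemble K = (LN − M²)/(EG − F²) = -49/(u^2 + 49)^2. At (u, v) = (1, -4*pi/5): K = -49/2500.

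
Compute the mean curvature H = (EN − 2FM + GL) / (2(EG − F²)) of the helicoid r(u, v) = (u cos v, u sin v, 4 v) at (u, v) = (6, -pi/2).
H = 0

With E = 1, F = 0, G = u^2 + 16, L = 0, M = -4/sqrt(u^2 + 16), N = 0, assemble
  H = (EN − 2FM + GL) / (2(EG − F²)) = 0.
At (u, v) = (6, -pi/2): H = 0.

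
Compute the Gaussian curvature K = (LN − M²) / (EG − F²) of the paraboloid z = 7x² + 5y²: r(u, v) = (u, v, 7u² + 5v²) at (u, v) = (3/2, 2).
K = 35/177241

Coefficients of the first fundamental form: E = 196*u^2 + 1, F = 140*u*v, G = 100*v^2 + 1.
Coefficients of the second fundamental form: L = 14/sqrt(196*u^2 + 100*v^2 + 1), M = 0, N = 10/sqrt(196*u^2 + 100*v^2 + 1).
Assemble K = (LN − M²)/(EG − F²) = 140/(38416*u^4 + 39200*u^2*v^2 + 392*u^2 + 10000*v^4 + 200*v^2 + 1). At (u, v) = (3/2, 2): K = 35/177241.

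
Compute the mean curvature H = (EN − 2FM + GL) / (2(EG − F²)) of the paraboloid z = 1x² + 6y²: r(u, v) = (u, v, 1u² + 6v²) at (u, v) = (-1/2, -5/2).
H = 83*sqrt(902)/73964

With E = 4*u^2 + 1, F = 24*u*v, G = 144*v^2 + 1, L = 2/sqrt(4*u^2 + 144*v^2 + 1), M = 0, N = 12/sqrt(4*u^2 + 144*v^2 + 1), assemble
  H = (EN − 2FM + GL) / (2(EG − F²)) = (24*u^2 + 144*v^2 + 7)/(4*u^2 + 144*v^2 + 1)^(3/2).
At (u, v) = (-1/2, -5/2): H = 83*sqrt(902)/73964.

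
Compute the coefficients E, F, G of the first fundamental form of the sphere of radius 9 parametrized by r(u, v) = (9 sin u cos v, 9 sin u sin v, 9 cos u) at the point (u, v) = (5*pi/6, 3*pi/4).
E = 81;  F = 0;  G = 81/4

Partials: r_u = (9*cos(u)*cos(v), 9*sin(v)*cos(u), -9*sin(u)), r_v = (-9*sin(u)*sin(v), 9*sin(u)*cos(v), 0). As functions of (u, v):
  E = r_u · r_u = 81,
  F = r_u · r_v = 0,
  G = r_v · r_v = 81*sin(u)^2.
Evaluating at (u, v) = (5*pi/6, 3*pi/4): E = 81, F = 0, G = 81/4.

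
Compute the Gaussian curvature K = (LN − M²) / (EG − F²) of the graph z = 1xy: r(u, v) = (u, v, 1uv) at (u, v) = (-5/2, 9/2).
K = -4/3025

Coefficients of the first fundamental form: E = v^2 + 1, F = u*v, G = u^2 + 1.
Coefficients of the second fundamental form: L = 0, M = 1/sqrt(u^2 + v^2 + 1), N = 0.
Assemble K = (LN − M²)/(EG − F²) = 1/((u^2*v^2 - (u^2 + 1)*(v^2 + 1))*(u^2 + v^2 + 1)). At (u, v) = (-5/2, 9/2): K = -4/3025.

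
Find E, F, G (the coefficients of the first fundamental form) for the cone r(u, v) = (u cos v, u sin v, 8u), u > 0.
E = 65;  F = 0;  G = u^2

Compute partials: r_u = (cos(v), sin(v), 8), r_v = (-u*sin(v), u*cos(v), 0). Then
  E = r_u · r_u = 65,
  F = r_u · r_v = 0,
  G = r_v · r_v = u^2.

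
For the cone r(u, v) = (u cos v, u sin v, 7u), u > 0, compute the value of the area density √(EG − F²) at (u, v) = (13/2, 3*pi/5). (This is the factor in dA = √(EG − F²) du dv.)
√(EG − F²)|_{(13/2, 3*pi/5)} = 65*sqrt(2)/2

E = 50, F = 0, G = u^2, so EG − F² = 50*u^2. Taking the positive square root: √(EG − F²) = 5*sqrt(2)*Abs(u). At (u, v) = (13/2, 3*pi/5): 65*sqrt(2)/2.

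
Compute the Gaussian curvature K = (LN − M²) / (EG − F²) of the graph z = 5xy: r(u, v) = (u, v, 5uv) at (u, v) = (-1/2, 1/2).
K = -100/729

Coefficients of the first fundamental form: E = 25*v^2 + 1, F = 25*u*v, G = 25*u^2 + 1.
Coefficients of the second fundamental form: L = 0, M = 5/sqrt(25*u^2 + 25*v^2 + 1), N = 0.
Assemble K = (LN − M²)/(EG − F²) = -25/(625*u^4 + 1250*u^2*v^2 + 50*u^2 + 625*v^4 + 50*v^2 + 1). At (u, v) = (-1/2, 1/2): K = -100/729.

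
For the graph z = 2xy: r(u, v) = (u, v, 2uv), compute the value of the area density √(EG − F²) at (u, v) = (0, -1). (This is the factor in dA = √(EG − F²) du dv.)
√(EG − F²)|_{(0, -1)} = sqrt(5)

E = 4*v^2 + 1, F = 4*u*v, G = 4*u^2 + 1, so EG − F² = 4*u^2 + 4*v^2 + 1. Taking the positive square root: √(EG − F²) = sqrt(4*u^2 + 4*v^2 + 1). At (u, v) = (0, -1): sqrt(5).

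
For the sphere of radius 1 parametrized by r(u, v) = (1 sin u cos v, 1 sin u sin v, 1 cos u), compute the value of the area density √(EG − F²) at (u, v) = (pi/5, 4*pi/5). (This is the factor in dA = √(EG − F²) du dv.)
√(EG − F²)|_{(pi/5, 4*pi/5)} = sqrt(10 - 2*sqrt(5))/4

E = 1, F = 0, G = sin(u)^2, so EG − F² = sin(u)^2. Taking the positive square root: √(EG − F²) = Abs(sin(u)). At (u, v) = (pi/5, 4*pi/5): sqrt(10 - 2*sqrt(5))/4.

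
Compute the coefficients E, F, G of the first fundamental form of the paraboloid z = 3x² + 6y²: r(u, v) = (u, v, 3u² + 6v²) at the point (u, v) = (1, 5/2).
E = 37;  F = 180;  G = 901

Partials: r_u = (1, 0, 6*u), r_v = (0, 1, 12*v). As functions of (u, v):
  E = r_u · r_u = 36*u^2 + 1,
  F = r_u · r_v = 72*u*v,
  G = r_v · r_v = 144*v^2 + 1.
Evaluating at (u, v) = (1, 5/2): E = 37, F = 180, G = 901.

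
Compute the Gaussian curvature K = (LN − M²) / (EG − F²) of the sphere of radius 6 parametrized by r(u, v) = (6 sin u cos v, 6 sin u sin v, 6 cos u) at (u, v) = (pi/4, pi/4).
K = 1/36

Coefficients of the first fundamental form: E = 36, F = 0, G = 36*sin(u)^2.
Coefficients of the second fundamental form: L = -6*sin(u)/Abs(sin(u)), M = 0, N = -6*sin(u)^3/Abs(sin(u)).
Assemble K = (LN − M²)/(EG − F²) = 1/36. At (u, v) = (pi/4, pi/4): K = 1/36.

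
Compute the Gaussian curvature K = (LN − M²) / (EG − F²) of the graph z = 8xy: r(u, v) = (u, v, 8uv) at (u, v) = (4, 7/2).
K = -64/3272481

Coefficients of the first fundamental form: E = 64*v^2 + 1, F = 64*u*v, G = 64*u^2 + 1.
Coefficients of the second fundamental form: L = 0, M = 8/sqrt(64*u^2 + 64*v^2 + 1), N = 0.
Assemble K = (LN − M²)/(EG − F²) = -64/(4096*u^4 + 8192*u^2*v^2 + 128*u^2 + 4096*v^4 + 128*v^2 + 1). At (u, v) = (4, 7/2): K = -64/3272481.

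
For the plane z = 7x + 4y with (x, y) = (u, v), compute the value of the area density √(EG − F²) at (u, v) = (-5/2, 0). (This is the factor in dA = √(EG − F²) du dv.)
√(EG − F²)|_{(-5/2, 0)} = sqrt(66)

E = 50, F = 28, G = 17, so EG − F² = 66. Taking the positive square root: √(EG − F²) = sqrt(66). At (u, v) = (-5/2, 0): sqrt(66).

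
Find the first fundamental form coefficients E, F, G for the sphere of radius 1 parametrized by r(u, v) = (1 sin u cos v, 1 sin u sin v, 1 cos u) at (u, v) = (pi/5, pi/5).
E = 1;  F = 0;  G = 5/8 - sqrt(5)/8

Partials: r_u = (cos(u)*cos(v), sin(v)*cos(u), -sin(u)), r_v = (-sin(u)*sin(v), sin(u)*cos(v), 0). As functions of (u, v):
  E = r_u · r_u = 1,
  F = r_u · r_v = 0,
  G = r_v · r_v = sin(u)^2.
Evaluating at (u, v) = (pi/5, pi/5): E = 1, F = 0, G = 5/8 - sqrt(5)/8.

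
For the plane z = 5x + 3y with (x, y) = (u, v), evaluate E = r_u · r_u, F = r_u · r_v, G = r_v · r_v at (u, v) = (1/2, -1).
E = 26;  F = 15;  G = 10

Partials: r_u = (1, 0, 5), r_v = (0, 1, 3). As functions of (u, v):
  E = r_u · r_u = 26,
  F = r_u · r_v = 15,
  G = r_v · r_v = 10.
Evaluating at (u, v) = (1/2, -1): E = 26, F = 15, G = 10.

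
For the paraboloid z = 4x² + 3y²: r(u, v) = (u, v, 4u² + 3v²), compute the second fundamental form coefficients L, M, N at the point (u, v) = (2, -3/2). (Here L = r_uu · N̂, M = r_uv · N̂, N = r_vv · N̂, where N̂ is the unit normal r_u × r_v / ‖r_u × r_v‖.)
L = 4*sqrt(2)/13;  M = 0;  N = 3*sqrt(2)/13

Compute the unit normal N̂(u, v) = (-8*u/sqrt(64*u^2 + 36*v^2 + 1), -6*v/sqrt(64*u^2 + 36*v^2 + 1), 1/sqrt(64*u^2 + 36*v^2 + 1)), and the second partials r_uu, r_uv, r_vv. Take dot products:
  L(u, v) = r_uu · N̂ = 8/sqrt(64*u^2 + 36*v^2 + 1),
  M(u, v) = r_uv · N̂ = 0,
  N(u, v) = r_vv · N̂ = 6/sqrt(64*u^2 + 36*v^2 + 1).
Evaluating at (u, v) = (2, -3/2):
  L = 4*sqrt(2)/13, M = 0, N = 3*sqrt(2)/13.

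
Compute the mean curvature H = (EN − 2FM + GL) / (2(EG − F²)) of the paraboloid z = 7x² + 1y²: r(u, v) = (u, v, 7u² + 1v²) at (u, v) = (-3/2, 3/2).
H = 512*sqrt(451)/203401

With E = 196*u^2 + 1, F = 28*u*v, G = 4*v^2 + 1, L = 14/sqrt(196*u^2 + 4*v^2 + 1), M = 0, N = 2/sqrt(196*u^2 + 4*v^2 + 1), assemble
  H = (EN − 2FM + GL) / (2(EG − F²)) = 4*(49*u^2 + 7*v^2 + 2)/(196*u^2 + 4*v^2 + 1)^(3/2).
At (u, v) = (-3/2, 3/2): H = 512*sqrt(451)/203401.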